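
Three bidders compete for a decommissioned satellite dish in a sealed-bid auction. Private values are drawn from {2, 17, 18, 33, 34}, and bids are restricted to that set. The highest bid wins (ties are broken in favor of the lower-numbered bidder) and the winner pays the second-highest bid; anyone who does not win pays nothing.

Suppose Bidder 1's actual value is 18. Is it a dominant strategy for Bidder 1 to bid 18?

Yes

Check each profile of the others' bids and compare truth against every alternative bid.
Others bid (2, 2): truth gives 16, best alternative gives 16.
Others bid (2, 17): truth gives 1, best alternative gives 1.
Others bid (17, 2): truth gives 1, best alternative gives 1.
Others bid (17, 17): truth gives 1, best alternative gives 1.
Others bid (2, 18): truth gives 0, best alternative gives 0.
Others bid (2, 33): truth gives 0, best alternative gives 0.
(Remaining 19 profiles checked similarly; truth is weakly best in each.)
In every case the truthful bid is at least as good as any alternative, so it is a dominant strategy.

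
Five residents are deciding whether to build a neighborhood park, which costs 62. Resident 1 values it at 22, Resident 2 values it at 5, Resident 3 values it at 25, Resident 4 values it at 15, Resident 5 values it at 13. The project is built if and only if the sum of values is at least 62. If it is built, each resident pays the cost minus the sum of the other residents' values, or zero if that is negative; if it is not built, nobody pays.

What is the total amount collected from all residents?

11

Total value 80 ≥ cost 62, so it is built.
Resident 1: others sum to 58; max(0, 62 - 58) = 4.
Resident 2: others sum to 75; max(0, 62 - 75) = 0.
Resident 3: others sum to 55; max(0, 62 - 55) = 7.
Resident 4: others sum to 65; max(0, 62 - 65) = 0.
Resident 5: others sum to 67; max(0, 62 - 67) = 0.
Total collected = 4 + 0 + 7 + 0 + 0 = 11.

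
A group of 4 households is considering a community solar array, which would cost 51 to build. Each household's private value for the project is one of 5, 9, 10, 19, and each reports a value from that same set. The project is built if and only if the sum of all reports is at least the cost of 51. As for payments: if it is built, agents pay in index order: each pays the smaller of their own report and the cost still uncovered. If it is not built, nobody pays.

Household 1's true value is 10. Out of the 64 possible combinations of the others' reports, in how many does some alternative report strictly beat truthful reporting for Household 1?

10

Others report (5, 19, 19): truth gives 0; report 9 gives 1 > 0. Violating.
Others report (9, 19, 19): truth gives 0; report 5 gives 5 > 0. Violating.
Others report (10, 19, 19): truth gives 0; report 5 gives 5 > 0. Violating.
Others report (19, 5, 19): truth gives 0; report 9 gives 1 > 0. Violating.
Others report (5, 5, 5): truth gives 0; no alternative beats it.
Others report (5, 5, 9): truth gives 0; no alternative beats it.
(Checking all 64 profiles: 10 have a profitable deviation, 54 do not.)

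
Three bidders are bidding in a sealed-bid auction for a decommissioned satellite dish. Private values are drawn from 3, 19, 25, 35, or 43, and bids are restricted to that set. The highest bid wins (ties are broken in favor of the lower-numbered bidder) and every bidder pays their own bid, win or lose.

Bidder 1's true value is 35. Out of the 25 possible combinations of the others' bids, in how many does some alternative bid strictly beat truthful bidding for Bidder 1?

18

Others bid (3, 3): truth gives 0; bid 3 gives 32 > 0. Violating.
Others bid (3, 19): truth gives 0; bid 19 gives 16 > 0. Violating.
Others bid (3, 25): truth gives 0; bid 25 gives 10 > 0. Violating.
Others bid (3, 43): truth gives -35; bid 3 gives -3 > -35. Violating.
Others bid (3, 35): truth gives 0; no alternative beats it.
Others bid (19, 35): truth gives 0; no alternative beats it.
(Checking all 25 profiles: 18 have a profitable deviation, 7 do not.)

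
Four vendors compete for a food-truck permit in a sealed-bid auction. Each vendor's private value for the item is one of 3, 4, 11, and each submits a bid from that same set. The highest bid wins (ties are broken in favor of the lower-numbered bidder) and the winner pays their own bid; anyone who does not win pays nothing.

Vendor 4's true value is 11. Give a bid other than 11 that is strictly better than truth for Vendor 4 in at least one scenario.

Suppose Vendor 1 bids 3, Vendor 2 bids 3 and Vendor 3 bids 3.
Bid 11: wins, pays 11, utility 11 - 11 = 0.
Bid 4: wins, pays 4, utility 11 - 4 = 7.
So bidding 4 beats truth here (7 > 0).

4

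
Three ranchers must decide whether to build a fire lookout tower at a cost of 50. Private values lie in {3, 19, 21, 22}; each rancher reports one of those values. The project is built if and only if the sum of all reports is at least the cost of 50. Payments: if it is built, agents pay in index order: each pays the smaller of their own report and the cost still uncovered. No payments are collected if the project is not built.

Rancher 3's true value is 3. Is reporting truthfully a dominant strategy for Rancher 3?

Check each profile of the others' reports and compare truth against every alternative report.
Others report (19, 19): truth gives 0, best alternative gives -9.
Others report (19, 21): truth gives 0, best alternative gives -7.
Others report (21, 19): truth gives 0, best alternative gives -7.
Others report (19, 22): truth gives 0, best alternative gives -6.
Others report (22, 19): truth gives 0, best alternative gives -6.
Others report (21, 21): truth gives 0, best alternative gives -5.
(Remaining 10 profiles checked similarly; truth is weakly best in each.)
In every case the truthful report is at least as good as any alternative, so it is a dominant strategy.

Yes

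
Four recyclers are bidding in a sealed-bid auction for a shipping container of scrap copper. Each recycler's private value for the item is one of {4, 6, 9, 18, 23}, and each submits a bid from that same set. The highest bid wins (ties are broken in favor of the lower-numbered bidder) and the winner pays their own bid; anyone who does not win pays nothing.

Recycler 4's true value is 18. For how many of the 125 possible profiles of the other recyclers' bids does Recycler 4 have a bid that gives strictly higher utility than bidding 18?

Others bid (4, 4, 4): truth gives 0; bid 6 gives 12 > 0. Violating.
Others bid (4, 4, 6): truth gives 0; bid 9 gives 9 > 0. Violating.
Others bid (4, 6, 4): truth gives 0; bid 9 gives 9 > 0. Violating.
Others bid (4, 6, 6): truth gives 0; bid 9 gives 9 > 0. Violating.
Others bid (4, 4, 9): truth gives 0; no alternative beats it.
Others bid (4, 4, 18): truth gives 0; no alternative beats it.
(Checking all 125 profiles: 8 have a profitable deviation, 117 do not.)

8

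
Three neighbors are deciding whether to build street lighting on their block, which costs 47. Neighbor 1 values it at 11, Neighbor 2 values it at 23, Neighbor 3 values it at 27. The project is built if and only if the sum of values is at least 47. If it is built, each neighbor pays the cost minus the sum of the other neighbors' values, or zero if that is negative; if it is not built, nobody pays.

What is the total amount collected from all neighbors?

22

Total value 61 ≥ cost 47, so it is built.
Neighbor 1: others sum to 50; max(0, 47 - 50) = 0.
Neighbor 2: others sum to 38; max(0, 47 - 38) = 9.
Neighbor 3: others sum to 34; max(0, 47 - 34) = 13.
Total collected = 0 + 9 + 13 = 22.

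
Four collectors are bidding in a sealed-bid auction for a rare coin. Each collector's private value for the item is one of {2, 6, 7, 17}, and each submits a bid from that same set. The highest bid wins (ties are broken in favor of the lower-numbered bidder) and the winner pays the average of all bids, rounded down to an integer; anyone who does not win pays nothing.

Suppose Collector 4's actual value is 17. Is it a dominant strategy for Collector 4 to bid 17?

Consider the case where Collector 1 bids 2, Collector 2 bids 2 and Collector 3 bids 2.
Truthful bid 17: wins, pays 5, utility 17 - 5 = 12.
Bid 6 instead: wins, pays 3, utility 17 - 3 = 14.
Since 14 > 12, bidding 6 is strictly better here, so truthful bidding is not dominant.

No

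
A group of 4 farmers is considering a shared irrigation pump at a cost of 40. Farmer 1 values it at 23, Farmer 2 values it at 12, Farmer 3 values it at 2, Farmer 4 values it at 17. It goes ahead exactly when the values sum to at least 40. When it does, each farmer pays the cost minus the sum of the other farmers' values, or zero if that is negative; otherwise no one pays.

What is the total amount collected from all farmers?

Total value 54 ≥ cost 40, so it is built.
Farmer 1: others sum to 31; max(0, 40 - 31) = 9.
Farmer 2: others sum to 42; max(0, 40 - 42) = 0.
Farmer 3: others sum to 52; max(0, 40 - 52) = 0.
Farmer 4: others sum to 37; max(0, 40 - 37) = 3.
Total collected = 9 + 0 + 0 + 3 = 12.

12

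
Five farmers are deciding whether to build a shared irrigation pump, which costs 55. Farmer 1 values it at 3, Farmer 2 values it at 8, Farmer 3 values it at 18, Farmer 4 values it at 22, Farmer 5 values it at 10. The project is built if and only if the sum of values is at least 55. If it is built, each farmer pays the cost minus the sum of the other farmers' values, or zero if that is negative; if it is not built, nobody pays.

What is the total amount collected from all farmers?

34

Total value 61 ≥ cost 55, so it is built.
Farmer 1: others sum to 58; max(0, 55 - 58) = 0.
Farmer 2: others sum to 53; max(0, 55 - 53) = 2.
Farmer 3: others sum to 43; max(0, 55 - 43) = 12.
Farmer 4: others sum to 39; max(0, 55 - 39) = 16.
Farmer 5: others sum to 51; max(0, 55 - 51) = 4.
Total collected = 0 + 2 + 12 + 16 + 4 = 34.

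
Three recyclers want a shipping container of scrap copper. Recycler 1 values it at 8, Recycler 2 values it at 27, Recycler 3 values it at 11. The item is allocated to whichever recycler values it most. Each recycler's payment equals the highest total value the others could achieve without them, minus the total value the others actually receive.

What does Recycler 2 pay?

11

Recycler 2 has the highest value and receives the item.
Without Recycler 2, the item would go to the next-highest value, 11, so the others could achieve 11.
With Recycler 2 present and winning, the others receive nothing, so their total is 0.
Payment = 11 - 0 = 11.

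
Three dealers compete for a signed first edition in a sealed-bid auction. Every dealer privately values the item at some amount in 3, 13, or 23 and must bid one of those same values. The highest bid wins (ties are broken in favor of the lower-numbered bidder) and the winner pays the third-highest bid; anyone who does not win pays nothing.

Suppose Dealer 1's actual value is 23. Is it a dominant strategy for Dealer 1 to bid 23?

Check each profile of the others' bids and compare truth against every alternative bid.
Others bid (3, 23): truth gives 20, best alternative gives 0.
Others bid (23, 3): truth gives 20, best alternative gives 0.
Others bid (13, 23): truth gives 10, best alternative gives 0.
Others bid (23, 13): truth gives 10, best alternative gives 0.
Others bid (3, 3): truth gives 20, best alternative gives 20.
Others bid (3, 13): truth gives 20, best alternative gives 20.
(Remaining 3 profiles checked similarly; truth is weakly best in each.)
In every case the truthful bid is at least as good as any alternative, so it is a dominant strategy.

Yes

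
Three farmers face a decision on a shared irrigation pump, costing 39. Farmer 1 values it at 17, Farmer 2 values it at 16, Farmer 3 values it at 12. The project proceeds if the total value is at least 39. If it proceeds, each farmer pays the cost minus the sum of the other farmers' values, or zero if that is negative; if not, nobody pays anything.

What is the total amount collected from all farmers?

27

Total value 45 ≥ cost 39, so it is built.
Farmer 1: others sum to 28; max(0, 39 - 28) = 11.
Farmer 2: others sum to 29; max(0, 39 - 29) = 10.
Farmer 3: others sum to 33; max(0, 39 - 33) = 6.
Total collected = 11 + 10 + 6 = 27.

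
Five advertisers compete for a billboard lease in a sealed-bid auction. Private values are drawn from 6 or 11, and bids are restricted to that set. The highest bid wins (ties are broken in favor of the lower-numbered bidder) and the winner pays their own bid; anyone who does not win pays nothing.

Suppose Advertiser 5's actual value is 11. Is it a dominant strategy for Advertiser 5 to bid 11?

Check each profile of the others' bids and compare truth against every alternative bid.
Others bid (6, 6, 6, 6): truth gives 0, best alternative gives 0.
Others bid (6, 6, 6, 11): truth gives 0, best alternative gives 0.
Others bid (6, 6, 11, 6): truth gives 0, best alternative gives 0.
Others bid (6, 6, 11, 11): truth gives 0, best alternative gives 0.
Others bid (6, 11, 6, 6): truth gives 0, best alternative gives 0.
Others bid (6, 11, 6, 11): truth gives 0, best alternative gives 0.
(Remaining 10 profiles checked similarly; truth is weakly best in each.)
In every case the truthful bid is at least as good as any alternative, so it is a dominant strategy.

Yes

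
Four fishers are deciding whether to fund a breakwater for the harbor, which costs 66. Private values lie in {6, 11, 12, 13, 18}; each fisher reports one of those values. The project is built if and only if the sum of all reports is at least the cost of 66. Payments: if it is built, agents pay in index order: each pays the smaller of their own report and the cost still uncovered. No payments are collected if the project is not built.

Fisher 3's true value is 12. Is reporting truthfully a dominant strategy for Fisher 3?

Check each profile of the others' reports and compare truth against every alternative report.
Others report (6, 6, 6): truth gives 0, best alternative gives 0.
Others report (6, 6, 11): truth gives 0, best alternative gives 0.
Others report (6, 6, 12): truth gives 0, best alternative gives 0.
Others report (6, 6, 13): truth gives 0, best alternative gives 0.
Others report (6, 6, 18): truth gives 0, best alternative gives 0.
Others report (6, 11, 6): truth gives 0, best alternative gives 0.
(Remaining 119 profiles checked similarly; truth is weakly best in each.)
In every case the truthful report is at least as good as any alternative, so it is a dominant strategy.

Yes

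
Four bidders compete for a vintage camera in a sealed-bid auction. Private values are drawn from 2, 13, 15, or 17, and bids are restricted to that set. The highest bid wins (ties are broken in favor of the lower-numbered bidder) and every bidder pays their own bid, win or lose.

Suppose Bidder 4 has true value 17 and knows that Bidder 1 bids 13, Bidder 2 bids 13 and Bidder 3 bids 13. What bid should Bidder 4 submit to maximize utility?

Bid 2: loses but pays 2, utility -2.
Bid 13: loses but pays 13, utility -13.
Bid 15: wins, pays 15, utility 17 - 15 = 2.
Bid 17: wins, pays 17, utility 17 - 17 = 0.
The best choice is 15 with utility 2.

15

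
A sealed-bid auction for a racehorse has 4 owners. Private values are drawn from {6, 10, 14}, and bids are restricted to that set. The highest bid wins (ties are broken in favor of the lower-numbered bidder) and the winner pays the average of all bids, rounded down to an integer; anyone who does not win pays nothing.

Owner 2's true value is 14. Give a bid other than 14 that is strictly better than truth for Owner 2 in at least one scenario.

10

Suppose Owner 1 bids 6, Owner 3 bids 6 and Owner 4 bids 6.
Bid 14: wins, pays 8, utility 14 - 8 = 6.
Bid 10: wins, pays 7, utility 14 - 7 = 7.
So bidding 10 beats truth here (7 > 6).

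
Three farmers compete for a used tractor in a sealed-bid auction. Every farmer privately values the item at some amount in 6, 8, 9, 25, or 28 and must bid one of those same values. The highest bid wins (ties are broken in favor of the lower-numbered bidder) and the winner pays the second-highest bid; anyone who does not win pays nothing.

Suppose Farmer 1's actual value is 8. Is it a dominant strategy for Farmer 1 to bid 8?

Check each profile of the others' bids and compare truth against every alternative bid.
Others bid (6, 6): truth gives 2, best alternative gives 2.
Others bid (6, 8): truth gives 0, best alternative gives 0.
Others bid (6, 9): truth gives 0, best alternative gives 0.
Others bid (6, 25): truth gives 0, best alternative gives 0.
Others bid (6, 28): truth gives 0, best alternative gives 0.
Others bid (8, 6): truth gives 0, best alternative gives 0.
(Remaining 19 profiles checked similarly; truth is weakly best in each.)
In every case the truthful bid is at least as good as any alternative, so it is a dominant strategy.

Yes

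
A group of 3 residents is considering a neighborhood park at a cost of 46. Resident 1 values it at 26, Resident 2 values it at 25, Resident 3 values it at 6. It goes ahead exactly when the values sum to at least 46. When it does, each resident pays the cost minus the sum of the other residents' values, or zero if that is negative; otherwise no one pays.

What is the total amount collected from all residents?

Total value 57 ≥ cost 46, so it is built.
Resident 1: others sum to 31; max(0, 46 - 31) = 15.
Resident 2: others sum to 32; max(0, 46 - 32) = 14.
Resident 3: others sum to 51; max(0, 46 - 51) = 0.
Total collected = 15 + 14 + 0 = 29.

29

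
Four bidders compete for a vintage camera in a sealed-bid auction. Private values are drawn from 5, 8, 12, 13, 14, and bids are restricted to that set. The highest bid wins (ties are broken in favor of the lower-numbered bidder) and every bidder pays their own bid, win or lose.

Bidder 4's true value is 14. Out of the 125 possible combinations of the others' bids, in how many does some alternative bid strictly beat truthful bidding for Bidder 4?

88

Others bid (5, 5, 5): truth gives 0; bid 8 gives 6 > 0. Violating.
Others bid (5, 5, 8): truth gives 0; bid 12 gives 2 > 0. Violating.
Others bid (5, 5, 12): truth gives 0; bid 13 gives 1 > 0. Violating.
Others bid (5, 5, 14): truth gives -14; bid 5 gives -5 > -14. Violating.
Others bid (5, 5, 13): truth gives 0; no alternative beats it.
Others bid (5, 8, 13): truth gives 0; no alternative beats it.
(Checking all 125 profiles: 88 have a profitable deviation, 37 do not.)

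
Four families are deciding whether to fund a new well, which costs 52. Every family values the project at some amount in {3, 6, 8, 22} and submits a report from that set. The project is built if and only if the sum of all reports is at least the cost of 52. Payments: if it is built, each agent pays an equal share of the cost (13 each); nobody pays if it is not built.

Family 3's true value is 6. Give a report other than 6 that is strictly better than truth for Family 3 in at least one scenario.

Suppose Family 1 reports 3, Family 2 reports 22 and Family 4 reports 22.
Report 6: project built, pays 13, utility 6 - 13 = -7.
Report 3: project not built, utility 0.
So reporting 3 beats truth here (0 > -7).

3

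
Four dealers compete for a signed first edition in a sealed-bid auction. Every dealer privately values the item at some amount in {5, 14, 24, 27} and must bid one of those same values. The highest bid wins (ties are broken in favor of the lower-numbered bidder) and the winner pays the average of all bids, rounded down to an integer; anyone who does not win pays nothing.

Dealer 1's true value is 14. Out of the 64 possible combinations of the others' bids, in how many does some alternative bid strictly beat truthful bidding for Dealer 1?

Others bid (5, 5, 5): truth gives 7; bid 5 gives 9 > 7. Violating.
Others bid (5, 5, 14): truth gives 5; no alternative beats it.
Others bid (5, 5, 24): truth gives 0; no alternative beats it.
(Checking all 64 profiles: 1 has a profitable deviation, 63 do not.)

1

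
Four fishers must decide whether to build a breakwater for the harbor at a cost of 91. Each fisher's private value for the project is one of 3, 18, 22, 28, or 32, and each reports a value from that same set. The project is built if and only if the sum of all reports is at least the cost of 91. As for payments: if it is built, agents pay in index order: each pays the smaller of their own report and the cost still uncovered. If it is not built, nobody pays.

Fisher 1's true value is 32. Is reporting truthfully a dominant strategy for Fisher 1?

Consider the case where Fisher 2 reports 3, Fisher 3 reports 28 and Fisher 4 reports 32.
Truthful report 32: project built, pays 32, utility 32 - 32 = 0.
Report 28 instead: project built, pays 28, utility 32 - 28 = 4.
Since 4 > 0, reporting 28 is strictly better here, so truthful reporting is not dominant.

No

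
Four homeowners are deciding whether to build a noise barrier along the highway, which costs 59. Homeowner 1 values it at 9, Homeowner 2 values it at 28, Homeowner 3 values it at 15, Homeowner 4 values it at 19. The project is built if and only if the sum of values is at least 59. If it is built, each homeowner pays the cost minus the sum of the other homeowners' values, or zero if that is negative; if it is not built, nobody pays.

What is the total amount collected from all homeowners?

Total value 71 ≥ cost 59, so it is built.
Homeowner 1: others sum to 62; max(0, 59 - 62) = 0.
Homeowner 2: others sum to 43; max(0, 59 - 43) = 16.
Homeowner 3: others sum to 56; max(0, 59 - 56) = 3.
Homeowner 4: others sum to 52; max(0, 59 - 52) = 7.
Total collected = 0 + 16 + 3 + 7 = 26.

26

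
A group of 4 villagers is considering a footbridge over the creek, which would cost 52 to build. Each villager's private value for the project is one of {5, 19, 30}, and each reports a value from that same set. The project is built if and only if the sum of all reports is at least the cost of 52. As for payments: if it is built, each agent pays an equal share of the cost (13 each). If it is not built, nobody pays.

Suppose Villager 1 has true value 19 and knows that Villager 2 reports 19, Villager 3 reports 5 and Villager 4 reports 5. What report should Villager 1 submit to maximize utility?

30

Report 5: project not built, utility 0.
Report 19: project not built, utility 0.
Report 30: project built, pays 13, utility 19 - 13 = 6.
The best choice is 30 with utility 6.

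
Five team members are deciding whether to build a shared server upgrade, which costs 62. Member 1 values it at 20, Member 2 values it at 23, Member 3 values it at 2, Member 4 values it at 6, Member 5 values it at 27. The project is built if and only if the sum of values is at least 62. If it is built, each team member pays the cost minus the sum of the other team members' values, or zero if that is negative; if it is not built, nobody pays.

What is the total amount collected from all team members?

Total value 78 ≥ cost 62, so it is built.
Member 1: others sum to 58; max(0, 62 - 58) = 4.
Member 2: others sum to 55; max(0, 62 - 55) = 7.
Member 3: others sum to 76; max(0, 62 - 76) = 0.
Member 4: others sum to 72; max(0, 62 - 72) = 0.
Member 5: others sum to 51; max(0, 62 - 51) = 11.
Total collected = 4 + 7 + 0 + 0 + 11 = 22.

22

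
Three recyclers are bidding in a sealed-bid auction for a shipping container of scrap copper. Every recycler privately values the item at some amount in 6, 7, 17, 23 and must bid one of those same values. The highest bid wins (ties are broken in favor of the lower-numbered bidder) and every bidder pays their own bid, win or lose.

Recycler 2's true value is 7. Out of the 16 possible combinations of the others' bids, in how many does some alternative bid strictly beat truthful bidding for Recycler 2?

Others bid (6, 17): truth gives -7; bid 6 gives -6 > -7. Violating.
Others bid (6, 23): truth gives -7; bid 6 gives -6 > -7. Violating.
Others bid (7, 6): truth gives -7; bid 6 gives -6 > -7. Violating.
Others bid (7, 7): truth gives -7; bid 6 gives -6 > -7. Violating.
Others bid (6, 6): truth gives 0; no alternative beats it.
Others bid (6, 7): truth gives 0; no alternative beats it.
(Checking all 16 profiles: 14 have a profitable deviation, 2 do not.)

14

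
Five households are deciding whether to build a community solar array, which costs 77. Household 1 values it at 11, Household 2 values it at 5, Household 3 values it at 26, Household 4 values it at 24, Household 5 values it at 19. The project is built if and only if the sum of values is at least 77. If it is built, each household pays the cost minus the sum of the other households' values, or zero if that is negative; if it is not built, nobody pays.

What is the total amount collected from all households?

Total value 85 ≥ cost 77, so it is built.
Household 1: others sum to 74; max(0, 77 - 74) = 3.
Household 2: others sum to 80; max(0, 77 - 80) = 0.
Household 3: others sum to 59; max(0, 77 - 59) = 18.
Household 4: others sum to 61; max(0, 77 - 61) = 16.
Household 5: others sum to 66; max(0, 77 - 66) = 11.
Total collected = 3 + 0 + 18 + 16 + 11 = 48.

48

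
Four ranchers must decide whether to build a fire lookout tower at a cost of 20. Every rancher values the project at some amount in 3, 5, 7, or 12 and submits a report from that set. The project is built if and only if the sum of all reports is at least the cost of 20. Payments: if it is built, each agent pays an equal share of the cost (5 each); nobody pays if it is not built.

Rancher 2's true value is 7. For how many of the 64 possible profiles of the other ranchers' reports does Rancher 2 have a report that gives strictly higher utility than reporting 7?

Others report (3, 3, 3): truth gives 0; report 12 gives 2 > 0. Violating.
Others report (3, 3, 5): truth gives 0; report 12 gives 2 > 0. Violating.
Others report (3, 5, 3): truth gives 0; report 12 gives 2 > 0. Violating.
Others report (5, 3, 3): truth gives 0; report 12 gives 2 > 0. Violating.
Others report (3, 3, 7): truth gives 2; no alternative beats it.
Others report (3, 3, 12): truth gives 2; no alternative beats it.
(Checking all 64 profiles: 4 have a profitable deviation, 60 do not.)

4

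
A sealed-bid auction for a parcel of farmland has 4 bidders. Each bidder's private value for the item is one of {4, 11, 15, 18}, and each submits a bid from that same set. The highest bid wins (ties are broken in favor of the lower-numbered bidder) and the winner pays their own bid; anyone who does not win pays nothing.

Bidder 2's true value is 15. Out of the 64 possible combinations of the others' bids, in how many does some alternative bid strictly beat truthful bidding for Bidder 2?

4

Others bid (4, 4, 4): truth gives 0; bid 11 gives 4 > 0. Violating.
Others bid (4, 4, 11): truth gives 0; bid 11 gives 4 > 0. Violating.
Others bid (4, 11, 4): truth gives 0; bid 11 gives 4 > 0. Violating.
Others bid (4, 11, 11): truth gives 0; bid 11 gives 4 > 0. Violating.
Others bid (4, 4, 15): truth gives 0; no alternative beats it.
Others bid (4, 4, 18): truth gives 0; no alternative beats it.
(Checking all 64 profiles: 4 have a profitable deviation, 60 do not.)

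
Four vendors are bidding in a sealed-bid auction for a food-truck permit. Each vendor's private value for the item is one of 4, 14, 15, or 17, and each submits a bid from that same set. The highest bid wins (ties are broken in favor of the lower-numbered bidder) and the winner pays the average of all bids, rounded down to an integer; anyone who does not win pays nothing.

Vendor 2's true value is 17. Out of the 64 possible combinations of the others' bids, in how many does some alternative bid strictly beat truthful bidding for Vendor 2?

9

Others bid (4, 4, 4): truth gives 10; bid 14 gives 11 > 10. Violating.
Others bid (4, 4, 15): truth gives 7; bid 15 gives 8 > 7. Violating.
Others bid (4, 14, 14): truth gives 5; bid 14 gives 6 > 5. Violating.
Others bid (4, 15, 4): truth gives 7; bid 15 gives 8 > 7. Violating.
Others bid (4, 4, 14): truth gives 8; no alternative beats it.
Others bid (4, 4, 17): truth gives 7; no alternative beats it.
(Checking all 64 profiles: 9 have a profitable deviation, 55 do not.)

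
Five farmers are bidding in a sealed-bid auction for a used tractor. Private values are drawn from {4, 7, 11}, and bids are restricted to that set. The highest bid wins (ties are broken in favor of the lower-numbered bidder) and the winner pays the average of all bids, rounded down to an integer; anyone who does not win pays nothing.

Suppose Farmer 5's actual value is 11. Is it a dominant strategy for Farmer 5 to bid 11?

No

Consider the case where Farmer 1 bids 4, Farmer 2 bids 4, Farmer 3 bids 4 and Farmer 4 bids 4.
Truthful bid 11: wins, pays 5, utility 11 - 5 = 6.
Bid 7 instead: wins, pays 4, utility 11 - 4 = 7.
Since 7 > 6, bidding 7 is strictly better here, so truthful bidding is not dominant.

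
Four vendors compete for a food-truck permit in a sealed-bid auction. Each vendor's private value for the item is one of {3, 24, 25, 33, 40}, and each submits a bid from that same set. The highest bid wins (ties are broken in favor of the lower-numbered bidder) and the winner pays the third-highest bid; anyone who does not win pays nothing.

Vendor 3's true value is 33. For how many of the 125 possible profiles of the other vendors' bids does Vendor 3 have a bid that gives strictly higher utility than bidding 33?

27

Others bid (3, 3, 40): truth gives 0; bid 40 gives 30 > 0. Violating.
Others bid (3, 24, 40): truth gives 0; bid 40 gives 9 > 0. Violating.
Others bid (3, 25, 40): truth gives 0; bid 40 gives 8 > 0. Violating.
Others bid (3, 33, 3): truth gives 0; bid 40 gives 30 > 0. Violating.
Others bid (3, 3, 3): truth gives 30; no alternative beats it.
Others bid (3, 3, 24): truth gives 30; no alternative beats it.
(Checking all 125 profiles: 27 have a profitable deviation, 98 do not.)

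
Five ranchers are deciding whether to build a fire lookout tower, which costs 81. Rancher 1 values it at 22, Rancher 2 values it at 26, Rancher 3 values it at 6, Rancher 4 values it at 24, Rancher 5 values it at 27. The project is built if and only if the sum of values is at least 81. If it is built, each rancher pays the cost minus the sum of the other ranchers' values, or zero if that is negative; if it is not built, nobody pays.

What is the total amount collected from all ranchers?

Total value 105 ≥ cost 81, so it is built.
Rancher 1: others sum to 83; max(0, 81 - 83) = 0.
Rancher 2: others sum to 79; max(0, 81 - 79) = 2.
Rancher 3: others sum to 99; max(0, 81 - 99) = 0.
Rancher 4: others sum to 81; max(0, 81 - 81) = 0.
Rancher 5: others sum to 78; max(0, 81 - 78) = 3.
Total collected = 0 + 2 + 0 + 0 + 3 = 5.

5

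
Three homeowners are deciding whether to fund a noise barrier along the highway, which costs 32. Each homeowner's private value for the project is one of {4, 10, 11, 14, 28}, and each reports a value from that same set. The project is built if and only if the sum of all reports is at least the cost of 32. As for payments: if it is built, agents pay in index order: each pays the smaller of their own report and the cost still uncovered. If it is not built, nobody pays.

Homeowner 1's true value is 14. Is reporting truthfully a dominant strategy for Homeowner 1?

Consider the case where Homeowner 2 reports 4 and Homeowner 3 reports 28.
Truthful report 14: project built, pays 14, utility 14 - 14 = 0.
Report 4 instead: project built, pays 4, utility 14 - 4 = 10.
Since 10 > 0, reporting 4 is strictly better here, so truthful reporting is not dominant.

No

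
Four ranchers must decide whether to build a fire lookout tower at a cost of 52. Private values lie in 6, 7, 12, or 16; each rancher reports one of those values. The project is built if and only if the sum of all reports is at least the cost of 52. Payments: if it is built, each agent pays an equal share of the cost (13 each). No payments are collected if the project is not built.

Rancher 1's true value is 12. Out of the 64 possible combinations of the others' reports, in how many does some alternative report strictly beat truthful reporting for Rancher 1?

6

Others report (12, 12, 16): truth gives -1; report 6 gives 0 > -1. Violating.
Others report (12, 16, 12): truth gives -1; report 6 gives 0 > -1. Violating.
Others report (12, 16, 16): truth gives -1; report 6 gives 0 > -1. Violating.
Others report (16, 12, 12): truth gives -1; report 6 gives 0 > -1. Violating.
Others report (6, 6, 6): truth gives 0; no alternative beats it.
Others report (6, 6, 7): truth gives 0; no alternative beats it.
(Checking all 64 profiles: 6 have a profitable deviation, 58 do not.)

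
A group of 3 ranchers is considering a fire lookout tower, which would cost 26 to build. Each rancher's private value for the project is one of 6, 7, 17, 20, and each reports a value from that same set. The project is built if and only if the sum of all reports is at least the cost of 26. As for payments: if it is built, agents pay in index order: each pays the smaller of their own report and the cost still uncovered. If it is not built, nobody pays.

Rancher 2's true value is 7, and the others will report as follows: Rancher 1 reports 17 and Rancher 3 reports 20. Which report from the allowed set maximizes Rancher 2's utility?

6

Report 6: project built, pays 6, utility 7 - 6 = 1.
Report 7: project built, pays 7, utility 7 - 7 = 0.
Report 17: project built, pays 9, utility 7 - 9 = -2.
Report 20: project built, pays 9, utility 7 - 9 = -2.
The best choice is 6 with utility 1.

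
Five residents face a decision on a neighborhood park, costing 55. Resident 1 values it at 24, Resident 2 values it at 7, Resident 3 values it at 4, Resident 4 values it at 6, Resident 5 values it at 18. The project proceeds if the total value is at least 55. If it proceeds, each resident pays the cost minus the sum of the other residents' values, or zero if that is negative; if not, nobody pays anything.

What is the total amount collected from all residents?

Total value 59 ≥ cost 55, so it is built.
Resident 1: others sum to 35; max(0, 55 - 35) = 20.
Resident 2: others sum to 52; max(0, 55 - 52) = 3.
Resident 3: others sum to 55; max(0, 55 - 55) = 0.
Resident 4: others sum to 53; max(0, 55 - 53) = 2.
Resident 5: others sum to 41; max(0, 55 - 41) = 14.
Total collected = 20 + 3 + 0 + 2 + 14 = 39.

39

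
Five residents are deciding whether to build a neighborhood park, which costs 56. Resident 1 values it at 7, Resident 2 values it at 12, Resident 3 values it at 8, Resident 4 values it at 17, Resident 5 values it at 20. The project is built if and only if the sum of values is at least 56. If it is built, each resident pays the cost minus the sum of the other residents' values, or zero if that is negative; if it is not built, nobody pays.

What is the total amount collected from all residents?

Total value 64 ≥ cost 56, so it is built.
Resident 1: others sum to 57; max(0, 56 - 57) = 0.
Resident 2: others sum to 52; max(0, 56 - 52) = 4.
Resident 3: others sum to 56; max(0, 56 - 56) = 0.
Resident 4: others sum to 47; max(0, 56 - 47) = 9.
Resident 5: others sum to 44; max(0, 56 - 44) = 12.
Total collected = 0 + 4 + 0 + 9 + 12 = 25.

25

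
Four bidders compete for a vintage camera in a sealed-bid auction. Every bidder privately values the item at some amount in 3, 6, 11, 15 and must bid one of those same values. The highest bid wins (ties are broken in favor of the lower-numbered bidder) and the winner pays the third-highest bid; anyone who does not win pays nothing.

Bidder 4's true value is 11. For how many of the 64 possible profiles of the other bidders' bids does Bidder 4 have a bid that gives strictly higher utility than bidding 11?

Others bid (3, 3, 11): truth gives 0; bid 15 gives 8 > 0. Violating.
Others bid (3, 6, 11): truth gives 0; bid 15 gives 5 > 0. Violating.
Others bid (3, 11, 3): truth gives 0; bid 15 gives 8 > 0. Violating.
Others bid (3, 11, 6): truth gives 0; bid 15 gives 5 > 0. Violating.
Others bid (3, 3, 3): truth gives 8; no alternative beats it.
Others bid (3, 3, 6): truth gives 8; no alternative beats it.
(Checking all 64 profiles: 12 have a profitable deviation, 52 do not.)

12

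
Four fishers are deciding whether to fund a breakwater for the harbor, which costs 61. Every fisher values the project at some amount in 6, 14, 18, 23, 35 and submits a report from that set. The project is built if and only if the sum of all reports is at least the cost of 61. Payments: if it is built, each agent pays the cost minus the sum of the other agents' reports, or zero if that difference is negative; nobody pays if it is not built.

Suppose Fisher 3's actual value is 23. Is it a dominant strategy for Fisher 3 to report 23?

Yes

Check each profile of the others' reports and compare truth against every alternative report.
Others report (6, 23, 35): truth gives 23, best alternative gives 23.
Others report (6, 35, 23): truth gives 23, best alternative gives 23.
Others report (6, 35, 35): truth gives 23, best alternative gives 23.
Others report (14, 14, 35): truth gives 23, best alternative gives 23.
Others report (14, 18, 35): truth gives 23, best alternative gives 23.
Others report (14, 23, 35): truth gives 23, best alternative gives 23.
(Remaining 119 profiles checked similarly; truth is weakly best in each.)
In every case the truthful report is at least as good as any alternative, so it is a dominant strategy.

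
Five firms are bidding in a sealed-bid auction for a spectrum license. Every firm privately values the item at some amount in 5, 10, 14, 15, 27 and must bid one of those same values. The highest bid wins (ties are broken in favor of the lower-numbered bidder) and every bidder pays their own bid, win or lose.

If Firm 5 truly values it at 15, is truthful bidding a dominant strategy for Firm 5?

No

Consider the case where Firm 1 bids 5, Firm 2 bids 5, Firm 3 bids 5 and Firm 4 bids 5.
Truthful bid 15: wins, pays 15, utility 15 - 15 = 0.
Bid 10 instead: wins, pays 10, utility 15 - 10 = 5.
Since 5 > 0, bidding 10 is strictly better here, so truthful bidding is not dominant.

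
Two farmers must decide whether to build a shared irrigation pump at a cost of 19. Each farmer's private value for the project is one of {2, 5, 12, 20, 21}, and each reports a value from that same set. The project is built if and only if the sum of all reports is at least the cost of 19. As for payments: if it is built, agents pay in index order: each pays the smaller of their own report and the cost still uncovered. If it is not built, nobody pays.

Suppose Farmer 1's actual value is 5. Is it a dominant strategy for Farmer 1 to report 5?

Consider the case where Farmer 2 reports 20.
Truthful report 5: project built, pays 5, utility 5 - 5 = 0.
Report 2 instead: project built, pays 2, utility 5 - 2 = 3.
Since 3 > 0, reporting 2 is strictly better here, so truthful reporting is not dominant.

No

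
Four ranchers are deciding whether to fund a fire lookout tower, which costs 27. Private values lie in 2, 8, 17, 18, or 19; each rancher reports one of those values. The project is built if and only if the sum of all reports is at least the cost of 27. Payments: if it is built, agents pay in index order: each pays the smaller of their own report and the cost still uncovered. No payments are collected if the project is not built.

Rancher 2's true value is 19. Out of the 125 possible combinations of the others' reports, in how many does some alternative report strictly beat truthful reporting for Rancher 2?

Others report (2, 2, 8): truth gives 0; report 17 gives 2 > 0. Violating.
Others report (2, 2, 17): truth gives 0; report 8 gives 11 > 0. Violating.
Others report (2, 2, 18): truth gives 0; report 8 gives 11 > 0. Violating.
Others report (2, 2, 19): truth gives 0; report 8 gives 11 > 0. Violating.
Others report (2, 2, 2): truth gives 0; no alternative beats it.
Others report (19, 2, 2): truth gives 11; no alternative beats it.
(Checking all 125 profiles: 123 have a profitable deviation, 2 do not.)

123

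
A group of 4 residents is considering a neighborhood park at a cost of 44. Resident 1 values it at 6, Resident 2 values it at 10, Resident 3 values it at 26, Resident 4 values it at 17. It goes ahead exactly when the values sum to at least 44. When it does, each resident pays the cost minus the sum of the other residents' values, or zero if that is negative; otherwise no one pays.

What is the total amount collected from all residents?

Total value 59 ≥ cost 44, so it is built.
Resident 1: others sum to 53; max(0, 44 - 53) = 0.
Resident 2: others sum to 49; max(0, 44 - 49) = 0.
Resident 3: others sum to 33; max(0, 44 - 33) = 11.
Resident 4: others sum to 42; max(0, 44 - 42) = 2.
Total collected = 0 + 0 + 11 + 2 = 13.

13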